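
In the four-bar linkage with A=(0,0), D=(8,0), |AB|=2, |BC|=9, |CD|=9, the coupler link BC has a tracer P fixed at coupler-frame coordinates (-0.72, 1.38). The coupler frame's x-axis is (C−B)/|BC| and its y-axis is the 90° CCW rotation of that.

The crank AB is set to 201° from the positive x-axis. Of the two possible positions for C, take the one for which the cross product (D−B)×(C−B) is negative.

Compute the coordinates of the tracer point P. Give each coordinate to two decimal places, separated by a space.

-1.21 0.69

A=(0,0), D=(8.00,0)
B = A + 2.00·(cos201°, sin201°) = (-1.8672, -0.7167)
|BD| = 9.8932
circle(B,9.00) ∩ circle(D,9.00): a=4.9466, h=7.5187
  candidates: C₊=(2.5217,7.1406) cross=74.384; C₋=(3.6111,-7.8573) cross=-74.384
  mode - wants cross < 0 → take C=(3.6111,-7.8573) (cross=-74.384)
ex = (C−B)/|BC| = (0.6087,-0.7934); ey = (0.7934,0.6087)
P = B + -0.72·ex + 1.38·ey = (-1.2105,0.6945)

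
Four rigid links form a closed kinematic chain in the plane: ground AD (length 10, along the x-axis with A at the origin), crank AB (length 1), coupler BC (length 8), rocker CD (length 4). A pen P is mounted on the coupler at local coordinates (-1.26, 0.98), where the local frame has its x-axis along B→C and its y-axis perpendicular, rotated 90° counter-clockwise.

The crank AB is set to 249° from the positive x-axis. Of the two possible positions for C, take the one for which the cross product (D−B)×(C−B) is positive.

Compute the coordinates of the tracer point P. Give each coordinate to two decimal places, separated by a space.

A=(0,0), D=(10.00,0)
B = A + 1.00·(cos249°, sin249°) = (-0.3584, -0.9336)
|BD| = 10.4004
circle(B,8.00) ∩ circle(D,4.00): a=7.5078, h=2.7628
  candidates: C₊=(6.8711,2.4920) cross=28.734; C₋=(7.3671,-3.0113) cross=-28.734
  mode + wants cross > 0 → take C=(6.8711,2.4920) (cross=28.734)
ex = (C−B)/|BC| = (0.9037,0.4282); ey = (-0.4282,0.9037)
P = B + -1.26·ex + 0.98·ey = (-1.9166,-0.5875)

-1.92 -0.59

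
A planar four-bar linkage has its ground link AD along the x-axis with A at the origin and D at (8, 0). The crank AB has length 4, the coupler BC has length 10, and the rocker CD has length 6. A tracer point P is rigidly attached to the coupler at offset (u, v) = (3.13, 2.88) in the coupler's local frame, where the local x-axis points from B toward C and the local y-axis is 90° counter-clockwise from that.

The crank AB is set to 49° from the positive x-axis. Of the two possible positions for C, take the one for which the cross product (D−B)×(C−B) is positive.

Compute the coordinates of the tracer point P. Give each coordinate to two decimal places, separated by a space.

A=(0,0), D=(8.00,0)
B = A + 4.00·(cos49°, sin49°) = (2.6242, 3.0188)
|BD| = 6.1654
circle(B,10.00) ∩ circle(D,6.00): a=8.2730, h=5.6177
  candidates: C₊=(12.5883,3.8662) cross=34.635; C₋=(7.0870,-5.9301) cross=-34.635
  mode + wants cross > 0 → take C=(12.5883,3.8662) (cross=34.635)
ex = (C−B)/|BC| = (0.9964,0.0847); ey = (-0.0847,0.9964)
P = B + 3.13·ex + 2.88·ey = (5.4989,6.1537)

5.50 6.15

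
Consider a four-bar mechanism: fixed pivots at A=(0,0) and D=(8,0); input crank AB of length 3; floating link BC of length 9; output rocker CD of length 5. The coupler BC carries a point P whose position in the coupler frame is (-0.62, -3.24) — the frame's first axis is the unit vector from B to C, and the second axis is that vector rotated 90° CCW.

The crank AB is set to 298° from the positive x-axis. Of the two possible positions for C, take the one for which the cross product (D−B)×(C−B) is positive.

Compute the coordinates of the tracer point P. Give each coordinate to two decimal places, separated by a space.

3.73 -4.99

A=(0,0), D=(8.00,0)
B = A + 3.00·(cos298°, sin298°) = (1.4084, -2.6488)
|BD| = 7.1039
circle(B,9.00) ∩ circle(D,5.00): a=7.4934, h=4.9848
  candidates: C₊=(6.5028,4.7706) cross=35.412; C₋=(10.2201,-4.4801) cross=-35.412
  mode + wants cross > 0 → take C=(6.5028,4.7706) (cross=35.412)
ex = (C−B)/|BC| = (0.5660,0.8244); ey = (-0.8244,0.5660)
P = B + -0.62·ex + -3.24·ey = (3.7285,-4.9939)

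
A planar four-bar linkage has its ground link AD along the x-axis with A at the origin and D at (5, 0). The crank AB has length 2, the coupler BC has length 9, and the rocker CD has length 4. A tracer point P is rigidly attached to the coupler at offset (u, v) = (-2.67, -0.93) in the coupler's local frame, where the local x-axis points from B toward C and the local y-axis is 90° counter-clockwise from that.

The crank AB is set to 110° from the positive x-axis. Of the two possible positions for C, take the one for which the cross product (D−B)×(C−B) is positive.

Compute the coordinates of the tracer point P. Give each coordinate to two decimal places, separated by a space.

-3.31 0.84

A=(0,0), D=(5.00,0)
B = A + 2.00·(cos110°, sin110°) = (-0.6840, 1.8794)
|BD| = 5.9867
circle(B,9.00) ∩ circle(D,4.00): a=8.4221, h=3.1732
  candidates: C₊=(8.3084,2.2482) cross=18.997; C₋=(6.3161,-3.7773) cross=-18.997
  mode + wants cross > 0 → take C=(8.3084,2.2482) (cross=18.997)
ex = (C−B)/|BC| = (0.9992,0.0410); ey = (-0.0410,0.9992)
P = B + -2.67·ex + -0.93·ey = (-3.3137,0.8407)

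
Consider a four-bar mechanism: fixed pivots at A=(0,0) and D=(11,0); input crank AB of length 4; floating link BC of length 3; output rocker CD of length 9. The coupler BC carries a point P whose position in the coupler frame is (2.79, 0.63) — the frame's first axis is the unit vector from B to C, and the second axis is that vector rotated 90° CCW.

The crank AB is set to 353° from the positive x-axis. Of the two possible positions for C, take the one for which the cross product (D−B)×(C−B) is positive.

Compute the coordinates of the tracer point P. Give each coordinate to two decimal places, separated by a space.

A=(0,0), D=(11.00,0)
B = A + 4.00·(cos353°, sin353°) = (3.9702, -0.4875)
|BD| = 7.0467
circle(B,3.00) ∩ circle(D,9.00): a=-1.5854, h=2.5468
  candidates: C₊=(2.2124,1.9436) cross=17.947; C₋=(2.5647,-3.1379) cross=-17.947
  mode + wants cross > 0 → take C=(2.2124,1.9436) (cross=17.947)
ex = (C−B)/|BC| = (-0.5859,0.8104); ey = (-0.8104,-0.5859)
P = B + 2.79·ex + 0.63·ey = (1.8249,1.4043)

1.82 1.40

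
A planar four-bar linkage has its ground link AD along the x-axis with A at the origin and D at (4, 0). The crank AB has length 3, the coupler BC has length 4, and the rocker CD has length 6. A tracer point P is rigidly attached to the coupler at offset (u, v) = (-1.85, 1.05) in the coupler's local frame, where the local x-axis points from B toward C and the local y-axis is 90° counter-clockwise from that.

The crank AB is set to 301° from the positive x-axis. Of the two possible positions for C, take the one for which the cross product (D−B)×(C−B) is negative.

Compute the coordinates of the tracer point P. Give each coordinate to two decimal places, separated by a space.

A=(0,0), D=(4.00,0)
B = A + 3.00·(cos301°, sin301°) = (1.5451, -2.5715)
|BD| = 3.5551
circle(B,4.00) ∩ circle(D,6.00): a=-1.0352, h=3.8637
  candidates: C₊=(-1.9644,-0.6524) cross=13.736; C₋=(3.6250,-5.9883) cross=-13.736
  mode - wants cross < 0 → take C=(3.6250,-5.9883) (cross=-13.736)
ex = (C−B)/|BC| = (0.5200,-0.8542); ey = (0.8542,0.5200)
P = B + -1.85·ex + 1.05·ey = (1.4801,-0.4453)

1.48 -0.45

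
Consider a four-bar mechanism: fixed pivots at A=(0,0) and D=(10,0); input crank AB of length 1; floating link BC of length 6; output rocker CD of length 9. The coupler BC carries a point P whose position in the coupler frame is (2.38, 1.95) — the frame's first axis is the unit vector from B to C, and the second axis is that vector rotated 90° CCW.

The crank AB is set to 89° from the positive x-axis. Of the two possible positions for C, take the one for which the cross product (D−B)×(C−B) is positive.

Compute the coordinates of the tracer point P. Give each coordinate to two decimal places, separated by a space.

A=(0,0), D=(10.00,0)
B = A + 1.00·(cos89°, sin89°) = (0.0175, 0.9998)
|BD| = 10.0325
circle(B,6.00) ∩ circle(D,9.00): a=2.7735, h=5.3205
  candidates: C₊=(3.3074,6.0174) cross=53.378; C₋=(2.2469,-4.5706) cross=-53.378
  mode + wants cross > 0 → take C=(3.3074,6.0174) (cross=53.378)
ex = (C−B)/|BC| = (0.5483,0.8363); ey = (-0.8363,0.5483)
P = B + 2.38·ex + 1.95·ey = (-0.3082,4.0594)

-0.31 4.06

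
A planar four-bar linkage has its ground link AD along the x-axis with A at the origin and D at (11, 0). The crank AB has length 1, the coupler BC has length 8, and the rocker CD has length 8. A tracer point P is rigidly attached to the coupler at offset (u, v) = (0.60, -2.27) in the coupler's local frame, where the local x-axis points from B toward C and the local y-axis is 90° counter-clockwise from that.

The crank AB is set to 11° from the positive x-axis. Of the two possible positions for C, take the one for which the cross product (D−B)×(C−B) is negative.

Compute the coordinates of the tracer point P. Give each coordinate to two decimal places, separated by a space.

-0.45 -1.67

A=(0,0), D=(11.00,0)
B = A + 1.00·(cos11°, sin11°) = (0.9816, 0.1908)
|BD| = 10.0202
circle(B,8.00) ∩ circle(D,8.00): a=5.0101, h=6.2369
  candidates: C₊=(6.1096,6.3312) cross=62.495; C₋=(5.8720,-6.1404) cross=-62.495
  mode - wants cross < 0 → take C=(5.8720,-6.1404) (cross=-62.495)
ex = (C−B)/|BC| = (0.6113,-0.7914); ey = (0.7914,0.6113)
P = B + 0.60·ex + -2.27·ey = (-0.4481,-1.6717)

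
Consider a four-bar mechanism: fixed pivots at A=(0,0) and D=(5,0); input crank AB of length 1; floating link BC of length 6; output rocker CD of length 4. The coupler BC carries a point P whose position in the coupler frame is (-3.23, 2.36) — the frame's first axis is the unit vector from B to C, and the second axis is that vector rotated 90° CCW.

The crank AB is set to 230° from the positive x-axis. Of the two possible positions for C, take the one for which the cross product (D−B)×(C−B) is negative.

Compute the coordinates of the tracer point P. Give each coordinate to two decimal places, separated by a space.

-2.12 2.95

A=(0,0), D=(5.00,0)
B = A + 1.00·(cos230°, sin230°) = (-0.6428, -0.7660)
|BD| = 5.6945
circle(B,6.00) ∩ circle(D,4.00): a=4.6033, h=3.8483
  candidates: C₊=(3.4010,3.6665) cross=21.914; C₋=(4.4364,-3.9601) cross=-21.914
  mode - wants cross < 0 → take C=(4.4364,-3.9601) (cross=-21.914)
ex = (C−B)/|BC| = (0.8465,-0.5323); ey = (0.5323,0.8465)
P = B + -3.23·ex + 2.36·ey = (-2.1208,2.9512)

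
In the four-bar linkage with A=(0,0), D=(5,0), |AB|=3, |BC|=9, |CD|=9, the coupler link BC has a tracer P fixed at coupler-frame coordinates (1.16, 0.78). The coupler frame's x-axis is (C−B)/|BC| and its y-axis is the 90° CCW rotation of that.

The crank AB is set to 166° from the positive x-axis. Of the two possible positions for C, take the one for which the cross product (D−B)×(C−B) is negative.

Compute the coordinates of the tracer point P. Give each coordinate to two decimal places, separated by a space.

A=(0,0), D=(5.00,0)
B = A + 3.00·(cos166°, sin166°) = (-2.9109, 0.7258)
|BD| = 7.9441
circle(B,9.00) ∩ circle(D,9.00): a=3.9721, h=8.0761
  candidates: C₊=(1.7824,8.4052) cross=64.157; C₋=(0.3067,-7.6794) cross=-64.157
  mode - wants cross < 0 → take C=(0.3067,-7.6794) (cross=-64.157)
ex = (C−B)/|BC| = (0.3575,-0.9339); ey = (0.9339,0.3575)
P = B + 1.16·ex + 0.78·ey = (-1.7677,-0.0787)

-1.77 -0.08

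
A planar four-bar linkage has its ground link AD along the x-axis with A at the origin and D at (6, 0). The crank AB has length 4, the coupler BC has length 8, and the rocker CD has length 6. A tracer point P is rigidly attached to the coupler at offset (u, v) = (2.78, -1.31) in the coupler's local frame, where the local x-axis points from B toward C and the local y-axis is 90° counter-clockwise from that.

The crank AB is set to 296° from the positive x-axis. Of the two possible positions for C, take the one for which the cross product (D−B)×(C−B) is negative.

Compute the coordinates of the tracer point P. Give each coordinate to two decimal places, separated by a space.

A=(0,0), D=(6.00,0)
B = A + 4.00·(cos296°, sin296°) = (1.7535, -3.5952)
|BD| = 5.5640
circle(B,8.00) ∩ circle(D,6.00): a=5.2982, h=5.9941
  candidates: C₊=(1.9240,4.4030) cross=33.351; C₋=(9.6702,-4.7465) cross=-33.351
  mode - wants cross < 0 → take C=(9.6702,-4.7465) (cross=-33.351)
ex = (C−B)/|BC| = (0.9896,-0.1439); ey = (0.1439,0.9896)
P = B + 2.78·ex + -1.31·ey = (4.3160,-5.2916)

4.32 -5.29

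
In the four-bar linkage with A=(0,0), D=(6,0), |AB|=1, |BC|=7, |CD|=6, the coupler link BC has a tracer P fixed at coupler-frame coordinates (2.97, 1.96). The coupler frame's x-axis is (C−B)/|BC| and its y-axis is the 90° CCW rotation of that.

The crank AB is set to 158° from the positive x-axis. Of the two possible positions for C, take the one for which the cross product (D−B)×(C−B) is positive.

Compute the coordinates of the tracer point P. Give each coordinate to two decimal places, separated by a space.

A=(0,0), D=(6.00,0)
B = A + 1.00·(cos158°, sin158°) = (-0.9272, 0.3746)
|BD| = 6.9373
circle(B,7.00) ∩ circle(D,6.00): a=4.4056, h=5.4397
  candidates: C₊=(3.7657,5.5685) cross=37.737; C₋=(3.1783,-5.2951) cross=-37.737
  mode + wants cross > 0 → take C=(3.7657,5.5685) (cross=37.737)
ex = (C−B)/|BC| = (0.6704,0.7420); ey = (-0.7420,0.6704)
P = B + 2.97·ex + 1.96·ey = (-0.3903,3.8923)

-0.39 3.89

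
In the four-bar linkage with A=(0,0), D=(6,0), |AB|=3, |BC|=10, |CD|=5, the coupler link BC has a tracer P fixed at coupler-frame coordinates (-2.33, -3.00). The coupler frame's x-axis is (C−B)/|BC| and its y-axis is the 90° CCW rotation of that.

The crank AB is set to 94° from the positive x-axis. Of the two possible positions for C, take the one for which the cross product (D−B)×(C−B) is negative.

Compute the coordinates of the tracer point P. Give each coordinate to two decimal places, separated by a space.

A=(0,0), D=(6.00,0)
B = A + 3.00·(cos94°, sin94°) = (-0.2093, 2.9927)
|BD| = 6.8928
circle(B,10.00) ∩ circle(D,5.00): a=8.8868, h=4.5852
  candidates: C₊=(9.7870,3.2647) cross=31.605; C₋=(5.8055,-4.9962) cross=-31.605
  mode - wants cross < 0 → take C=(5.8055,-4.9962) (cross=-31.605)
ex = (C−B)/|BC| = (0.6015,-0.7989); ey = (0.7989,0.6015)
P = B + -2.33·ex + -3.00·ey = (-4.0074,3.0497)

-4.01 3.05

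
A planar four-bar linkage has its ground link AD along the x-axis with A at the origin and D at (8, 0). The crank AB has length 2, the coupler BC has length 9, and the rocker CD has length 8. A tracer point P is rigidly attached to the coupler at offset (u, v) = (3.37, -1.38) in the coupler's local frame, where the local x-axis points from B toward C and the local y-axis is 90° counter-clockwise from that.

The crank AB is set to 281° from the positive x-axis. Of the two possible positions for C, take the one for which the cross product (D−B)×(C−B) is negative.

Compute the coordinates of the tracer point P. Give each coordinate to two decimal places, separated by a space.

1.98 -5.24

A=(0,0), D=(8.00,0)
B = A + 2.00·(cos281°, sin281°) = (0.3816, -1.9633)
|BD| = 7.8673
circle(B,9.00) ∩ circle(D,8.00): a=5.0141, h=7.4739
  candidates: C₊=(3.3720,6.5254) cross=58.799; C₋=(7.1021,-7.9495) cross=-58.799
  mode - wants cross < 0 → take C=(7.1021,-7.9495) (cross=-58.799)
ex = (C−B)/|BC| = (0.7467,-0.6651); ey = (0.6651,0.7467)
P = B + 3.37·ex + -1.38·ey = (1.9802,-5.2352)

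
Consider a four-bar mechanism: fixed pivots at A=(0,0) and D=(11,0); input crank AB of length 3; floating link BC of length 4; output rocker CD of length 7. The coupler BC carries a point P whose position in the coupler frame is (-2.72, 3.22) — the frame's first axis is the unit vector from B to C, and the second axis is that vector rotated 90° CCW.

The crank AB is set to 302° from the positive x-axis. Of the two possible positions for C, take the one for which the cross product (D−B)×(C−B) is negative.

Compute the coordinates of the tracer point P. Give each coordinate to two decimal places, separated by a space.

A=(0,0), D=(11.00,0)
B = A + 3.00·(cos302°, sin302°) = (1.5898, -2.5441)
|BD| = 9.7481
circle(B,4.00) ∩ circle(D,7.00): a=3.1814, h=2.4246
  candidates: C₊=(4.0281,0.6267) cross=23.635; C₋=(5.2937,-4.0544) cross=-23.635
  mode - wants cross < 0 → take C=(5.2937,-4.0544) (cross=-23.635)
ex = (C−B)/|BC| = (0.9260,-0.3776); ey = (0.3776,0.9260)
P = B + -2.72·ex + 3.22·ey = (0.2868,1.4645)

0.29 1.46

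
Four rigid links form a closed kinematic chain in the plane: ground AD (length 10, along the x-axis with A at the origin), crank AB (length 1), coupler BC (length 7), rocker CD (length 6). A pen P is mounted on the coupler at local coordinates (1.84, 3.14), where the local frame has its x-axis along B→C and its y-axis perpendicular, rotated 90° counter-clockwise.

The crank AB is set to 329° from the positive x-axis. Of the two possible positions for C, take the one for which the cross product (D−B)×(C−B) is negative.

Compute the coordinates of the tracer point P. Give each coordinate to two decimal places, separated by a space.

4.23 0.84

A=(0,0), D=(10.00,0)
B = A + 1.00·(cos329°, sin329°) = (0.8572, -0.5150)
|BD| = 9.1573
circle(B,7.00) ∩ circle(D,6.00): a=5.2885, h=4.5861
  candidates: C₊=(5.8793,4.3612) cross=41.996; C₋=(6.3952,-4.7964) cross=-41.996
  mode - wants cross < 0 → take C=(6.3952,-4.7964) (cross=-41.996)
ex = (C−B)/|BC| = (0.7911,-0.6116); ey = (0.6116,0.7911)
P = B + 1.84·ex + 3.14·ey = (4.2334,0.8438)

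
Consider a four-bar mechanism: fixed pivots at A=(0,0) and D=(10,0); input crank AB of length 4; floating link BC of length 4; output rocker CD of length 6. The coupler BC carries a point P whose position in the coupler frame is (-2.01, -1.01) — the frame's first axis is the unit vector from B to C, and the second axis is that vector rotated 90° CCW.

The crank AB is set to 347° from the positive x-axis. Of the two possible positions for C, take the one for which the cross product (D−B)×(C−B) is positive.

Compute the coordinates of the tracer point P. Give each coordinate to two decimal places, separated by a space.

A=(0,0), D=(10.00,0)
B = A + 4.00·(cos347°, sin347°) = (3.8975, -0.8998)
|BD| = 6.1685
circle(B,4.00) ∩ circle(D,6.00): a=1.4631, h=3.7228
  candidates: C₊=(4.8019,2.9966) cross=22.964; C₋=(5.8880,-4.3694) cross=-22.964
  mode + wants cross > 0 → take C=(4.8019,2.9966) (cross=22.964)
ex = (C−B)/|BC| = (0.2261,0.9741); ey = (-0.9741,0.2261)
P = B + -2.01·ex + -1.01·ey = (4.4269,-3.0861)

4.43 -3.09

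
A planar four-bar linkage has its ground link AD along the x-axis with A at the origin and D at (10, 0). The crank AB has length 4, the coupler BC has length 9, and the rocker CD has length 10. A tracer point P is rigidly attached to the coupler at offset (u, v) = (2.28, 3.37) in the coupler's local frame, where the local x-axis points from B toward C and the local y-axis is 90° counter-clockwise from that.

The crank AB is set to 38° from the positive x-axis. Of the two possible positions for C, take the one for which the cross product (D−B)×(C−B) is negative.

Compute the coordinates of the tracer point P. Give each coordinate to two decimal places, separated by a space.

6.32 -0.09

A=(0,0), D=(10.00,0)
B = A + 4.00·(cos38°, sin38°) = (3.1520, 2.4626)
|BD| = 7.2773
circle(B,9.00) ∩ circle(D,10.00): a=2.3332, h=8.6923
  candidates: C₊=(8.2891,9.8526) cross=63.256; C₋=(2.4061,-6.5064) cross=-63.256
  mode - wants cross < 0 → take C=(2.4061,-6.5064) (cross=-63.256)
ex = (C−B)/|BC| = (-0.0829,-0.9966); ey = (0.9966,-0.0829)
P = B + 2.28·ex + 3.37·ey = (6.3215,-0.0888)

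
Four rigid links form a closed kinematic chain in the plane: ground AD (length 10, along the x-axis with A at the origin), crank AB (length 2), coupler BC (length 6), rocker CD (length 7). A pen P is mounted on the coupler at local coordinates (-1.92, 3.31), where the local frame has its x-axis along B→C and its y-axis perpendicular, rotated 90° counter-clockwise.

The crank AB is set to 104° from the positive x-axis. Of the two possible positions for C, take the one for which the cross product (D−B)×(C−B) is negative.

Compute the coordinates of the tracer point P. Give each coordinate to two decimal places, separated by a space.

0.73 5.57

A=(0,0), D=(10.00,0)
B = A + 2.00·(cos104°, sin104°) = (-0.4838, 1.9406)
|BD| = 10.6619
circle(B,6.00) ∩ circle(D,7.00): a=4.7213, h=3.7026
  candidates: C₊=(4.8325,4.7220) cross=39.477; C₋=(3.4847,-2.5595) cross=-39.477
  mode - wants cross < 0 → take C=(3.4847,-2.5595) (cross=-39.477)
ex = (C−B)/|BC| = (0.6614,-0.7500); ey = (0.7500,0.6614)
P = B + -1.92·ex + 3.31·ey = (0.7288,5.5699)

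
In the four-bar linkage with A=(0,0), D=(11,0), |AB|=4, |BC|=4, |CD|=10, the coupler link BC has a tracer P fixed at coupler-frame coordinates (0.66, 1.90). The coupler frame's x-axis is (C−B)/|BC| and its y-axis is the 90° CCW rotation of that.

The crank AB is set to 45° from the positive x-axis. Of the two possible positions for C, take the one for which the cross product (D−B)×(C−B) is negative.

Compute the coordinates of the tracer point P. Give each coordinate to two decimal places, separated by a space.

4.23 1.38

A=(0,0), D=(11.00,0)
B = A + 4.00·(cos45°, sin45°) = (2.8284, 2.8284)
|BD| = 8.6472
circle(B,4.00) ∩ circle(D,10.00): a=-0.5334, h=3.9643
  candidates: C₊=(3.6210,6.7491) cross=34.280; C₋=(1.0277,-0.7433) cross=-34.280
  mode - wants cross < 0 → take C=(1.0277,-0.7433) (cross=-34.280)
ex = (C−B)/|BC| = (-0.4502,-0.8929); ey = (0.8929,-0.4502)
P = B + 0.66·ex + 1.90·ey = (4.2279,1.3837)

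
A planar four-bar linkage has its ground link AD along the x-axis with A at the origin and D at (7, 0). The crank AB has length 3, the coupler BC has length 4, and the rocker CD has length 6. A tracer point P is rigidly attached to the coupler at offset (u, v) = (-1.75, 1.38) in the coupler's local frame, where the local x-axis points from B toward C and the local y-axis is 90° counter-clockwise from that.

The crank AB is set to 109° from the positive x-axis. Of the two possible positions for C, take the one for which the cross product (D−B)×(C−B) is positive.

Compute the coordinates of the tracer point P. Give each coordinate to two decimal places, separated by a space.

-3.10 3.51

A=(0,0), D=(7.00,0)
B = A + 3.00·(cos109°, sin109°) = (-0.9767, 2.8366)
|BD| = 8.4660
circle(B,4.00) ∩ circle(D,6.00): a=3.0518, h=2.5858
  candidates: C₊=(2.7651,4.2504) cross=21.891; C₋=(1.0324,-0.6223) cross=-21.891
  mode + wants cross > 0 → take C=(2.7651,4.2504) (cross=21.891)
ex = (C−B)/|BC| = (0.9355,0.3535); ey = (-0.3535,0.9355)
P = B + -1.75·ex + 1.38·ey = (-3.1015,3.5089)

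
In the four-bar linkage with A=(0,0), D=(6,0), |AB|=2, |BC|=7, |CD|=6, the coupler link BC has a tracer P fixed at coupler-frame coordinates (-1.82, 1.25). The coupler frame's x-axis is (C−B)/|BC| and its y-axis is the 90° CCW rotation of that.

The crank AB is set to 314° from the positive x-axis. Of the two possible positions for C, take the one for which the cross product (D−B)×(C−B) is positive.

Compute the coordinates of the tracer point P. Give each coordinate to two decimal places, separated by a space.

-0.29 -2.87

A=(0,0), D=(6.00,0)
B = A + 2.00·(cos314°, sin314°) = (1.3893, -1.4387)
|BD| = 4.8299
circle(B,7.00) ∩ circle(D,6.00): a=3.7607, h=5.9040
  candidates: C₊=(3.2207,5.3175) cross=28.516; C₋=(6.7379,-5.9544) cross=-28.516
  mode + wants cross > 0 → take C=(3.2207,5.3175) (cross=28.516)
ex = (C−B)/|BC| = (0.2616,0.9652); ey = (-0.9652,0.2616)
P = B + -1.82·ex + 1.25·ey = (-0.2933,-2.8682)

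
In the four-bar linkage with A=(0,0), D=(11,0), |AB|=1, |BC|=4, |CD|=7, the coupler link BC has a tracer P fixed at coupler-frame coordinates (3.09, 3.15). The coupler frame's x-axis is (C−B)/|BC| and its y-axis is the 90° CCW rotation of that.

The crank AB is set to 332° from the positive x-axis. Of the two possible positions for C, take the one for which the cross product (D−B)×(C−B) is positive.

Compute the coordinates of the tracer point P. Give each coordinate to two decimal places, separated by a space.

1.72 3.86

A=(0,0), D=(11.00,0)
B = A + 1.00·(cos332°, sin332°) = (0.8829, -0.4695)
|BD| = 10.1279
circle(B,4.00) ∩ circle(D,7.00): a=3.4348, h=2.0499
  candidates: C₊=(4.2190,1.7374) cross=20.761; C₋=(4.4091,-2.3579) cross=-20.761
  mode + wants cross > 0 → take C=(4.2190,1.7374) (cross=20.761)
ex = (C−B)/|BC| = (0.8340,0.5517); ey = (-0.5517,0.8340)
P = B + 3.09·ex + 3.15·ey = (1.7221,3.8625)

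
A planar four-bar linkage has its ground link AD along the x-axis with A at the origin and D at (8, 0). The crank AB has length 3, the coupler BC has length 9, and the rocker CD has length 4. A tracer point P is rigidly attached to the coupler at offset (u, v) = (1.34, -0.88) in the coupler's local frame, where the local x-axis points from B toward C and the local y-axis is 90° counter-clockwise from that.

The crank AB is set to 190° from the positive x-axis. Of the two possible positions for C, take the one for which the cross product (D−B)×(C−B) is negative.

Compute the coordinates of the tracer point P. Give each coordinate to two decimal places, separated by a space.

A=(0,0), D=(8.00,0)
B = A + 3.00·(cos190°, sin190°) = (-2.9544, -0.5209)
|BD| = 10.9668
circle(B,9.00) ∩ circle(D,4.00): a=8.4469, h=3.1065
  candidates: C₊=(5.3354,2.9832) cross=34.068; C₋=(5.6305,-3.2226) cross=-34.068
  mode - wants cross < 0 → take C=(5.6305,-3.2226) (cross=-34.068)
ex = (C−B)/|BC| = (0.9539,-0.3002); ey = (0.3002,0.9539)
P = B + 1.34·ex + -0.88·ey = (-1.9404,-1.7626)

-1.94 -1.76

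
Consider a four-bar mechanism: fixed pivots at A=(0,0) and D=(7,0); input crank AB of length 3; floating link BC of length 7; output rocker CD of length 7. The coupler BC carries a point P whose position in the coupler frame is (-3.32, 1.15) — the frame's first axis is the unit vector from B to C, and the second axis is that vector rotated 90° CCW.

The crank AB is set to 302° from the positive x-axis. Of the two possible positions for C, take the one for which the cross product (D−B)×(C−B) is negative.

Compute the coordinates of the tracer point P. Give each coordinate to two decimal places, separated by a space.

-0.24 0.46

A=(0,0), D=(7.00,0)
B = A + 3.00·(cos302°, sin302°) = (1.5898, -2.5441)
|BD| = 5.9786
circle(B,7.00) ∩ circle(D,7.00): a=2.9893, h=6.3296
  candidates: C₊=(1.6013,4.4558) cross=37.842; C₋=(6.9884,-7.0000) cross=-37.842
  mode - wants cross < 0 → take C=(6.9884,-7.0000) (cross=-37.842)
ex = (C−B)/|BC| = (0.7712,-0.6365); ey = (0.6365,0.7712)
P = B + -3.32·ex + 1.15·ey = (-0.2387,0.4561)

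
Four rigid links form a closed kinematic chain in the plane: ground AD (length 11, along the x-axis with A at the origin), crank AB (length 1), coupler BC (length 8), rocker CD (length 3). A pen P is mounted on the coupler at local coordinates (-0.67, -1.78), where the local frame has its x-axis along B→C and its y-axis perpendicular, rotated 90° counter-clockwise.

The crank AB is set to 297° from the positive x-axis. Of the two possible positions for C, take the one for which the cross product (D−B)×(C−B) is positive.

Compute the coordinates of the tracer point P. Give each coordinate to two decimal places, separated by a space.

0.25 -2.78

A=(0,0), D=(11.00,0)
B = A + 1.00·(cos297°, sin297°) = (0.4540, -0.8910)
|BD| = 10.5836
circle(B,8.00) ∩ circle(D,3.00): a=7.8902, h=1.3212
  candidates: C₊=(8.2049,1.0897) cross=13.983; C₋=(8.4274,-1.5432) cross=-13.983
  mode + wants cross > 0 → take C=(8.2049,1.0897) (cross=13.983)
ex = (C−B)/|BC| = (0.9689,0.2476); ey = (-0.2476,0.9689)
P = B + -0.67·ex + -1.78·ey = (0.2456,-2.7815)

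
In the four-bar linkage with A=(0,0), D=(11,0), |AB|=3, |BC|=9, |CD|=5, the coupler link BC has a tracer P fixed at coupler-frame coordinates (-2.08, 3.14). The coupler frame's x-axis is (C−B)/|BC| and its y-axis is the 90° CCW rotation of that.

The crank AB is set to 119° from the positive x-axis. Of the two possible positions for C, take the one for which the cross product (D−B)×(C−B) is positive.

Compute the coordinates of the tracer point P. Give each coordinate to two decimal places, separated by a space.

A=(0,0), D=(11.00,0)
B = A + 3.00·(cos119°, sin119°) = (-1.4544, 2.6239)
|BD| = 12.7278
circle(B,9.00) ∩ circle(D,5.00): a=8.5638, h=2.7679
  candidates: C₊=(7.4960,3.5668) cross=35.229; C₋=(6.3548,-1.8500) cross=-35.229
  mode + wants cross > 0 → take C=(7.4960,3.5668) (cross=35.229)
ex = (C−B)/|BC| = (0.9945,0.1048); ey = (-0.1048,0.9945)
P = B + -2.08·ex + 3.14·ey = (-3.8520,5.5286)

-3.85 5.53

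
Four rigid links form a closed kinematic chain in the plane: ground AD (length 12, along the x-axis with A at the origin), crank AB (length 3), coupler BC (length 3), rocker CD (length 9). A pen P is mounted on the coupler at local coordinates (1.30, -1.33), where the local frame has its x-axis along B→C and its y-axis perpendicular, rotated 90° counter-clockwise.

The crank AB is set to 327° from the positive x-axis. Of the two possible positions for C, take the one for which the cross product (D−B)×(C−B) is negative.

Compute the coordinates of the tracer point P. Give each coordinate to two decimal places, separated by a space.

A=(0,0), D=(12.00,0)
B = A + 3.00·(cos327°, sin327°) = (2.5160, -1.6339)
|BD| = 9.6237
circle(B,3.00) ∩ circle(D,9.00): a=1.0711, h=2.8023
  candidates: C₊=(3.0958,1.3095) cross=26.968; C₋=(4.0473,-4.2137) cross=-26.968
  mode - wants cross < 0 → take C=(4.0473,-4.2137) (cross=-26.968)
ex = (C−B)/|BC| = (0.5104,-0.8599); ey = (0.8599,0.5104)
P = B + 1.30·ex + -1.33·ey = (2.0359,-3.4307)

2.04 -3.43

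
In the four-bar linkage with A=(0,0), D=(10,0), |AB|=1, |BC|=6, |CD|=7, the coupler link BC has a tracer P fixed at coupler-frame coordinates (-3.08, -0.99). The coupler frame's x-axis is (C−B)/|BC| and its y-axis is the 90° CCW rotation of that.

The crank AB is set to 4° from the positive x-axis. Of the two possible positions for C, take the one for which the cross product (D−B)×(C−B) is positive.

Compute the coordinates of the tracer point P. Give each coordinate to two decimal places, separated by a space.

-0.20 -2.94

A=(0,0), D=(10.00,0)
B = A + 1.00·(cos4°, sin4°) = (0.9976, 0.0698)
|BD| = 9.0027
circle(B,6.00) ∩ circle(D,7.00): a=3.7793, h=4.6601
  candidates: C₊=(4.8129,4.7004) cross=41.954; C₋=(4.7407,-4.6195) cross=-41.954
  mode + wants cross > 0 → take C=(4.8129,4.7004) (cross=41.954)
ex = (C−B)/|BC| = (0.6359,0.7718); ey = (-0.7718,0.6359)
P = B + -3.08·ex + -0.99·ey = (-0.1969,-2.9369)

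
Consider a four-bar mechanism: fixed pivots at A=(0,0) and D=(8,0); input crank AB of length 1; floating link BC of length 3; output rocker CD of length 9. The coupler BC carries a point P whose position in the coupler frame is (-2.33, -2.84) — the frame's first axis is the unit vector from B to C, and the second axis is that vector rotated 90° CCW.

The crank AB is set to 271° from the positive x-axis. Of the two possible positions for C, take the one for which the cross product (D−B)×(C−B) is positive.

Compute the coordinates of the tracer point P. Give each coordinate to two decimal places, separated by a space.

A=(0,0), D=(8.00,0)
B = A + 1.00·(cos271°, sin271°) = (0.0175, -0.9998)
|BD| = 8.0449
circle(B,3.00) ∩ circle(D,9.00): a=-0.4524, h=2.9657
  candidates: C₊=(-0.8000,1.8866) cross=23.859; C₋=(-0.0629,-3.9988) cross=-23.859
  mode + wants cross > 0 → take C=(-0.8000,1.8866) (cross=23.859)
ex = (C−B)/|BC| = (-0.2725,0.9622); ey = (-0.9622,-0.2725)
P = B + -2.33·ex + -2.84·ey = (3.3849,-2.4678)

3.38 -2.47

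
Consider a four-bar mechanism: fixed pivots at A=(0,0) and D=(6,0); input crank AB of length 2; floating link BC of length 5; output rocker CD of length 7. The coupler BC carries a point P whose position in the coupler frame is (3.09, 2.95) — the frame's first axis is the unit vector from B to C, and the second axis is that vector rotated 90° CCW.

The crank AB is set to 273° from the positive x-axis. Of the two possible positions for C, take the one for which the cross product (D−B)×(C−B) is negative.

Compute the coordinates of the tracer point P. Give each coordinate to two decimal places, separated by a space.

4.25 -3.02

A=(0,0), D=(6.00,0)
B = A + 2.00·(cos273°, sin273°) = (0.1047, -1.9973)
|BD| = 6.2245
circle(B,5.00) ∩ circle(D,7.00): a=1.1844, h=4.8577
  candidates: C₊=(-0.3323,2.9836) cross=30.237; C₋=(2.7851,-6.2181) cross=-30.237
  mode - wants cross < 0 → take C=(2.7851,-6.2181) (cross=-30.237)
ex = (C−B)/|BC| = (0.5361,-0.8442); ey = (0.8442,0.5361)
P = B + 3.09·ex + 2.95·ey = (4.2515,-3.0243)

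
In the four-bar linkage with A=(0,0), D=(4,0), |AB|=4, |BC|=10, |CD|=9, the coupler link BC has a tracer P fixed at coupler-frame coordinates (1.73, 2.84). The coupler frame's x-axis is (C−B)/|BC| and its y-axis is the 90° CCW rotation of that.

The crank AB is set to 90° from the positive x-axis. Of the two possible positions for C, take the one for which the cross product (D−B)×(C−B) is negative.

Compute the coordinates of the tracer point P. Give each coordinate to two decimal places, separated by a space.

2.16 1.47

A=(0,0), D=(4.00,0)
B = A + 4.00·(cos90°, sin90°) = (0.0000, 4.0000)
|BD| = 5.6569
circle(B,10.00) ∩ circle(D,9.00): a=4.5078, h=8.9263
  candidates: C₊=(9.4994,7.1244) cross=50.495; C₋=(-3.1244,-5.4994) cross=-50.495
  mode - wants cross < 0 → take C=(-3.1244,-5.4994) (cross=-50.495)
ex = (C−B)/|BC| = (-0.3124,-0.9499); ey = (0.9499,-0.3124)
P = B + 1.73·ex + 2.84·ey = (2.1573,1.4693)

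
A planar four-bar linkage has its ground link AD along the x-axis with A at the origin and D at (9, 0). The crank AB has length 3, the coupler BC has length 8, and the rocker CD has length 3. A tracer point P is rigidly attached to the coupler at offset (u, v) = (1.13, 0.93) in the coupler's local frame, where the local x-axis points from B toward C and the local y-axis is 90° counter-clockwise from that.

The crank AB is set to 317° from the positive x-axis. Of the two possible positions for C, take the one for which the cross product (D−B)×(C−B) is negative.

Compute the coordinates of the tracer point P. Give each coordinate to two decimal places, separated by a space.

3.40 -1.22

A=(0,0), D=(9.00,0)
B = A + 3.00·(cos317°, sin317°) = (2.1941, -2.0460)
|BD| = 7.1068
circle(B,8.00) ∩ circle(D,3.00): a=7.4229, h=2.9833
  candidates: C₊=(8.4439,2.9480) cross=21.202; C₋=(10.1616,-2.7660) cross=-21.202
  mode - wants cross < 0 → take C=(10.1616,-2.7660) (cross=-21.202)
ex = (C−B)/|BC| = (0.9959,-0.0900); ey = (0.0900,0.9959)
P = B + 1.13·ex + 0.93·ey = (3.4032,-1.2215)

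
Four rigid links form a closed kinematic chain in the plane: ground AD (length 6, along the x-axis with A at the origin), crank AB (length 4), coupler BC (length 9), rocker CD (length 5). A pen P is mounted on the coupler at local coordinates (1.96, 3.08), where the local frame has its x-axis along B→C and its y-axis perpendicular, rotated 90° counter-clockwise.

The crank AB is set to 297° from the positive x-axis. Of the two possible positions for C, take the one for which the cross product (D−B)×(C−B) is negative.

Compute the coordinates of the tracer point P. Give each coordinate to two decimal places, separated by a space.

A=(0,0), D=(6.00,0)
B = A + 4.00·(cos297°, sin297°) = (1.8160, -3.5640)
|BD| = 5.4962
circle(B,9.00) ∩ circle(D,5.00): a=7.8425, h=4.4153
  candidates: C₊=(4.9230,4.8826) cross=24.267; C₋=(10.6492,-1.8397) cross=-24.267
  mode - wants cross < 0 → take C=(10.6492,-1.8397) (cross=-24.267)
ex = (C−B)/|BC| = (0.9815,0.1916); ey = (-0.1916,0.9815)
P = B + 1.96·ex + 3.08·ey = (3.1496,-0.1656)

3.15 -0.17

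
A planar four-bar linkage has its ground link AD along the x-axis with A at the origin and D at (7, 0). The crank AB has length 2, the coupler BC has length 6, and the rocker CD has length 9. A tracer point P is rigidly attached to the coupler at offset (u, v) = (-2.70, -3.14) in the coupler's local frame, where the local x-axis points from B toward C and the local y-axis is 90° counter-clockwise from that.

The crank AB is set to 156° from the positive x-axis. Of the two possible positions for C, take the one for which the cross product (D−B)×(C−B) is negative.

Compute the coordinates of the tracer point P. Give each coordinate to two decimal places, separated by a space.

A=(0,0), D=(7.00,0)
B = A + 2.00·(cos156°, sin156°) = (-1.8271, 0.8135)
|BD| = 8.8645
circle(B,6.00) ∩ circle(D,9.00): a=1.8940, h=5.6932
  candidates: C₊=(0.5814,6.3089) cross=50.467; C₋=(-0.4635,-5.0295) cross=-50.467
  mode - wants cross < 0 → take C=(-0.4635,-5.0295) (cross=-50.467)
ex = (C−B)/|BC| = (0.2273,-0.9738); ey = (0.9738,0.2273)
P = B + -2.70·ex + -3.14·ey = (-5.4985,2.7292)

-5.50 2.73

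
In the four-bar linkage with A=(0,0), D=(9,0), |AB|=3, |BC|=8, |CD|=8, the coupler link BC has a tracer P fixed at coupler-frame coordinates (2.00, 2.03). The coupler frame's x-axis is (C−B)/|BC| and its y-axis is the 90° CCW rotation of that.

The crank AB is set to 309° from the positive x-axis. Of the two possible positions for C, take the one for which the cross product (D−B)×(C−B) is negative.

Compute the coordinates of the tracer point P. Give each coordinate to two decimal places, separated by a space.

4.74 -2.26

A=(0,0), D=(9.00,0)
B = A + 3.00·(cos309°, sin309°) = (1.8880, -2.3314)
|BD| = 7.4844
circle(B,8.00) ∩ circle(D,8.00): a=3.7422, h=7.0708
  candidates: C₊=(3.2414,5.5532) cross=52.921; C₋=(7.6466,-7.8847) cross=-52.921
  mode - wants cross < 0 → take C=(7.6466,-7.8847) (cross=-52.921)
ex = (C−B)/|BC| = (0.7198,-0.6942); ey = (0.6942,0.7198)
P = B + 2.00·ex + 2.03·ey = (4.7367,-2.2585)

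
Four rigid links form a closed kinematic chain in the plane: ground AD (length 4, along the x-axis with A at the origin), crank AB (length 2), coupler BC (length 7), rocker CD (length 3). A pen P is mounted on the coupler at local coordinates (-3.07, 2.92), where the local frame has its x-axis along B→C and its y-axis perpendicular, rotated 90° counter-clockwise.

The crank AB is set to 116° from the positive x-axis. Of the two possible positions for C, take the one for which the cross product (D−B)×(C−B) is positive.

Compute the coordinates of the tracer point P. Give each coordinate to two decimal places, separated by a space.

-4.08 4.57

A=(0,0), D=(4.00,0)
B = A + 2.00·(cos116°, sin116°) = (-0.8767, 1.7976)
|BD| = 5.1975
circle(B,7.00) ∩ circle(D,3.00): a=6.4468, h=2.7275
  candidates: C₊=(6.1155,2.1271) cross=14.176; C₋=(4.2288,-2.9913) cross=-14.176
  mode + wants cross > 0 → take C=(6.1155,2.1271) (cross=14.176)
ex = (C−B)/|BC| = (0.9989,0.0471); ey = (-0.0471,0.9989)
P = B + -3.07·ex + 2.92·ey = (-4.0808,4.5698)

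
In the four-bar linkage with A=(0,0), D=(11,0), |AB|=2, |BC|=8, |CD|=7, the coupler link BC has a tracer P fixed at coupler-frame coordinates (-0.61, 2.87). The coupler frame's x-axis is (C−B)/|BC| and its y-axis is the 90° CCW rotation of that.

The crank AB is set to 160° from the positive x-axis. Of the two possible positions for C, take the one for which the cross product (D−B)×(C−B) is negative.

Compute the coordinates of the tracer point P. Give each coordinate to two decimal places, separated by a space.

-0.90 3.45

A=(0,0), D=(11.00,0)
B = A + 2.00·(cos160°, sin160°) = (-1.8794, 0.6840)
|BD| = 12.8975
circle(B,8.00) ∩ circle(D,7.00): a=7.0303, h=3.8178
  candidates: C₊=(5.3435,4.1236) cross=49.240; C₋=(4.9385,-3.5012) cross=-49.240
  mode - wants cross < 0 → take C=(4.9385,-3.5012) (cross=-49.240)
ex = (C−B)/|BC| = (0.8522,-0.5232); ey = (0.5232,0.8522)
P = B + -0.61·ex + 2.87·ey = (-0.8978,3.4491)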